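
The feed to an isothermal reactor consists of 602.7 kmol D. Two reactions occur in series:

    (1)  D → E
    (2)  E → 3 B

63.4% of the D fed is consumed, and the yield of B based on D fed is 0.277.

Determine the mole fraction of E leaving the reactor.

Conversion of D: D consumed = 1ξ₁ = 0.634 × 602.7 → ξ₁ = 382.1 kmol.
Yield of B: 3ξ₂ / 602.7 = 0.277 → ξ₂ = 55.65 kmol.
Outlet amounts (n = n₀ + Σ ν·ξ):
  D: 602.7 − 1(382.1) = 220.6
  E: 0 + 1(382.1) − 1(55.65) = 326.5
  B: 0 + 3(55.65) = 166.9
Total out = 714 kmol; y_E = 326.5 / 714 = 0.4572.

0.457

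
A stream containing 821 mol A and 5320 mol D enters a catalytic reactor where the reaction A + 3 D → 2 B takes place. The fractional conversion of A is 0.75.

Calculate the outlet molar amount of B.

A reacted = 0.75 × 821 = 615.8 mol; ν_A = −1, so ξ = 615.8/1 = 615.8 mol.
Outlet amounts (n = n₀ + ν ξ):
  A: 821 − 1(615.8) = 205.2
  D: 5320 − 3(615.8) = 3473
  B: 0 + 2(615.8) = 1232

1230 mol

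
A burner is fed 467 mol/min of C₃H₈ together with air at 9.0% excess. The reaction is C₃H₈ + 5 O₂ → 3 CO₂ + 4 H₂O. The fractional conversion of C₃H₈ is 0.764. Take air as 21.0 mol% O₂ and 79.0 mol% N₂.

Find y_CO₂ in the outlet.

0.0827

Stoichiometric O₂ = 5 × 467 = 2335 mol/min; O₂ fed = 2335 × 1.090 = 2545 mol/min.
N₂ fed = 2545 × 79/21 = 9575 mol/min.
Fuel reacted = 0.764 × 467 → ξ = 356.8 mol/min.
Outlet (n = n₀ + ν ξ):
  C₃H₈: 467 − 1(356.8) = 110.2
  O₂: 2545 − 5(356.8) = 761.2
  N₂: 9575 (inert)
  CO₂: 0 + 3(356.8) = 1070
  H₂O: 0 + 4(356.8) = 1427
Total out = 12940 mol/min; y_CO₂ = 1070 / 12940 = 0.08269.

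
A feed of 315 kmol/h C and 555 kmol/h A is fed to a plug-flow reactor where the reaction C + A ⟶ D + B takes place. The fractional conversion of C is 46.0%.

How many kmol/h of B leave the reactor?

145 kmol/h

C reacted = 0.46 × 315 = 144.9 kmol/h; ν_C = −1, so ξ = 144.9/1 = 144.9 kmol/h.
Outlet amounts (n = n₀ + ν ξ):
  C: 315 − 1(144.9) = 170.1
  A: 555 − 1(144.9) = 410.1
  D: 0 + 1(144.9) = 144.9
  B: 0 + 1(144.9) = 144.9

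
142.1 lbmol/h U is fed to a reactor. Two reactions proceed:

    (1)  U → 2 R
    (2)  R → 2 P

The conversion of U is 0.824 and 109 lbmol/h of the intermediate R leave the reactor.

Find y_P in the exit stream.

Conversion of U: U consumed = 1ξ₁ = 0.824 × 142.1 → ξ₁ = 117.1 lbmol/h.
R balance: n_R = 0 + 2ξ₁ − 1ξ₂ = 109 → ξ₂ = (2·117.1 − 109)/1 = 125.2 lbmol/h.
Outlet amounts (n = n₀ + Σ ν·ξ):
  U: 142.1 − 1(117.1) = 25.01
  R: 0 + 2(117.1) − 1(125.2) = 109
  P: 0 + 2(125.2) = 250.4
Total out = 384.4 lbmol/h; y_P = 250.4 / 384.4 = 0.6514.

0.651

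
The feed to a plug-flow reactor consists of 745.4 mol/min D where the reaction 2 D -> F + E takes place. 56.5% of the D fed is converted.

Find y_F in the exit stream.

0.282

D reacted = 0.565 × 745.4 = 421.2 mol/min; ν_D = −2, so ξ = 421.2/2 = 210.6 mol/min.
Outlet amounts (n = n₀ + ν ξ):
  D: 745.4 − 2(210.6) = 324.2
  F: 0 + 1(210.6) = 210.6
  E: 0 + 1(210.6) = 210.6
Total out = 745.4 mol/min; y_F = 210.6 / 745.4 = 0.2825.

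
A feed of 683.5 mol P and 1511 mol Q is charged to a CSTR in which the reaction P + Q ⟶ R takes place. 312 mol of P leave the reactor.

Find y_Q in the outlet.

0.625

For P: n = n₀ − 1ξ → 312 = 683.5 − 1ξ, giving ξ = 371.5 mol.
Outlet amounts (n = n₀ + ν ξ):
  P: 683.5 − 1(371.5) = 312
  Q: 1511 − 1(371.5) = 1140
  R: 0 + 1(371.5) = 371.5
Total out = 1823 mol; y_Q = 1140 / 1823 = 0.6251.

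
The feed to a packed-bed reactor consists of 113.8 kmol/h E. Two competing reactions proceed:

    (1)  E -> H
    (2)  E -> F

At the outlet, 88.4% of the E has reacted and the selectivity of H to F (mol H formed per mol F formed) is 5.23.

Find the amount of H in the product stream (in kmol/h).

84.5 kmol/h

Conversion of E: E consumed = 0.884 × 113.8 = 100.6 kmol/h = 1ξ₁ + 1ξ₂.
Selectivity: 1ξ₁ / (1ξ₂) = 5.23 → ξ₁ = 5.23 ξ₂.
Substitute: (1·5.23 + 1) ξ₂ = 100.6 → ξ₂ = 16.15 kmol/h, ξ₁ = 84.45 kmol/h.
Outlet amounts (n = n₀ + Σ ν·ξ):
  E: 113.8 − 1(84.45) − 1(16.15) = 13.2
  H: 0 + 1(84.45) = 84.45
  F: 0 + 1(16.15) = 16.15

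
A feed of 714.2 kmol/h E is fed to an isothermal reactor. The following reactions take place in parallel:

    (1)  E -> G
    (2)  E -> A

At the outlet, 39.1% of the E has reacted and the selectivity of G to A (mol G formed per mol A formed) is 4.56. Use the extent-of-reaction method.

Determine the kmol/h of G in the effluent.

229 kmol/h

Conversion of E: E consumed = 0.391 × 714.2 = 279.3 kmol/h = 1ξ₁ + 1ξ₂.
Selectivity: 1ξ₁ / (1ξ₂) = 4.56 → ξ₁ = 4.56 ξ₂.
Substitute: (1·4.56 + 1) ξ₂ = 279.3 → ξ₂ = 50.23 kmol/h, ξ₁ = 229 kmol/h.
Outlet amounts (n = n₀ + Σ ν·ξ):
  E: 714.2 − 1(229) − 1(50.23) = 434.9
  G: 0 + 1(229) = 229
  A: 0 + 1(50.23) = 50.23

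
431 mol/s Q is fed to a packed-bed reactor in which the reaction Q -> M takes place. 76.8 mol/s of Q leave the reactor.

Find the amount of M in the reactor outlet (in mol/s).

For Q: n = n₀ − 1ξ → 76.8 = 431 − 1ξ, giving ξ = 354.2 mol/s.
Outlet amounts (n = n₀ + ν ξ):
  Q: 431 − 1(354.2) = 76.8
  M: 0 + 1(354.2) = 354.2

354 mol/s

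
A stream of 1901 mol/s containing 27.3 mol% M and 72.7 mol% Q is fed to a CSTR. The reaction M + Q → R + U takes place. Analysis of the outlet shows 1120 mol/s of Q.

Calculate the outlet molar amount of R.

262 mol/s

For Q: n = n₀ − 1ξ → 1120 = 1382 − 1ξ, giving ξ = 262 mol/s.
Outlet amounts (n = n₀ + ν ξ):
  M: 519 − 1(262) = 256.9
  Q: 1382 − 1(262) = 1120
  R: 0 + 1(262) = 262
  U: 0 + 1(262) = 262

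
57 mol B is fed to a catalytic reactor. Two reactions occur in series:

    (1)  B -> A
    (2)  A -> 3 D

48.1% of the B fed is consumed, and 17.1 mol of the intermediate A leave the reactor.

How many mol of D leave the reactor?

31 mol

Conversion of B: B consumed = 1ξ₁ = 0.481 × 57 → ξ₁ = 27.42 mol.
A balance: n_A = 0 + 1ξ₁ − 1ξ₂ = 17.1 → ξ₂ = (1·27.42 − 17.1)/1 = 10.32 mol.
Outlet amounts (n = n₀ + Σ ν·ξ):
  B: 57 − 1(27.42) = 29.58
  A: 0 + 1(27.42) − 1(10.32) = 17.1
  D: 0 + 3(10.32) = 30.95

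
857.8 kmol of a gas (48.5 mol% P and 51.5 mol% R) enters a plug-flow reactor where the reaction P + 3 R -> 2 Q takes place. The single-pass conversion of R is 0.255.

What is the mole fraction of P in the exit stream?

0.484

R reacted = 0.255 × 441.8 = 112.7 kmol; ν_R = −3, so ξ = 112.7/3 = 37.55 kmol.
Outlet amounts (n = n₀ + ν ξ):
  P: 416 − 1(37.55) = 378.5
  R: 441.8 − 3(37.55) = 329.1
  Q: 0 + 2(37.55) = 75.1
Total out = 782.7 kmol; y_P = 378.5 / 782.7 = 0.4836.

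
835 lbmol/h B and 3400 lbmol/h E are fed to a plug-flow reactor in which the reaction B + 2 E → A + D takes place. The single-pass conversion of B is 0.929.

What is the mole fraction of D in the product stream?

B reacted = 0.929 × 835 = 775.7 lbmol/h; ν_B = −1, so ξ = 775.7/1 = 775.7 lbmol/h.
Outlet amounts (n = n₀ + ν ξ):
  B: 835 − 1(775.7) = 59.28
  E: 3400 − 2(775.7) = 1849
  A: 0 + 1(775.7) = 775.7
  D: 0 + 1(775.7) = 775.7
Total out = 3459 lbmol/h; y_D = 775.7 / 3459 = 0.2242.

0.224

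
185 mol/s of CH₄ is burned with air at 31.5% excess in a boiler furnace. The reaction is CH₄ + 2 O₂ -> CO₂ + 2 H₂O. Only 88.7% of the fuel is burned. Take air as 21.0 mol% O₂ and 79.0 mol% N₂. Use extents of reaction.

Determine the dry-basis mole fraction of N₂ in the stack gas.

0.842

Stoichiometric O₂ = 2 × 185 = 370 mol/s; O₂ fed = 370 × 1.315 = 486.5 mol/s.
N₂ fed = 486.5 × 79/21 = 1830 mol/s.
Fuel reacted = 0.887 × 185 → ξ = 164.1 mol/s.
Outlet (n = n₀ + ν ξ):
  CH₄: 185 − 1(164.1) = 20.91
  O₂: 486.5 − 2(164.1) = 158.4
  N₂: 1830 (inert)
  CO₂: 0 + 1(164.1) = 164.1
  H₂O: 0 + 2(164.1) = 328.2
Dry total = 2174 mol/s; y_N₂ (dry) = 1830 / 2174 = 0.842.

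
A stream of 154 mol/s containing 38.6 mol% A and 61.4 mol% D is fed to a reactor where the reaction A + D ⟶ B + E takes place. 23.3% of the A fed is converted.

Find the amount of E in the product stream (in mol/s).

13.9 mol/s

A reacted = 0.233 × 59.44 = 13.85 mol/s; ν_A = −1, so ξ = 13.85/1 = 13.85 mol/s.
Outlet amounts (n = n₀ + ν ξ):
  A: 59.44 − 1(13.85) = 45.59
  D: 94.56 − 1(13.85) = 80.71
  B: 0 + 1(13.85) = 13.85
  E: 0 + 1(13.85) = 13.85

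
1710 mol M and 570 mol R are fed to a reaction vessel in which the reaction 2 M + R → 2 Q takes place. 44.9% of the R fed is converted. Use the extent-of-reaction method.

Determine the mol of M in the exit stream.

R reacted = 0.449 × 570 = 255.9 mol; ν_R = −1, so ξ = 255.9/1 = 255.9 mol.
Outlet amounts (n = n₀ + ν ξ):
  M: 1710 − 2(255.9) = 1198
  R: 570 − 1(255.9) = 314.1
  Q: 0 + 2(255.9) = 511.9

1200 mol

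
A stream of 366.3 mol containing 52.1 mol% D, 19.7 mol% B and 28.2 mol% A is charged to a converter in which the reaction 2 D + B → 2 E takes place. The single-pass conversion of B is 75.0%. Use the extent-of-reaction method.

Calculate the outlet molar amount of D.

82.6 mol

B reacted = 0.75 × 72.16 = 54.12 mol; ν_B = −1, so ξ = 54.12/1 = 54.12 mol.
Outlet amounts (n = n₀ + ν ξ):
  D: 190.8 − 2(54.12) = 82.6
  B: 72.16 − 1(54.12) = 18.04
  E: 0 + 2(54.12) = 108.2
  A: 103.3 (inert)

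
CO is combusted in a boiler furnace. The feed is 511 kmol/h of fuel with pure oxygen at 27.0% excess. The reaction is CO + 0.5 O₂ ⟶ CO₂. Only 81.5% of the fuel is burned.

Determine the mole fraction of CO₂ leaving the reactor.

Stoichiometric O₂ = 0.5 × 511 = 255.5 kmol/h; O₂ fed = 255.5 × 1.270 = 324.5 kmol/h.
Fuel reacted = 0.815 × 511 → ξ = 416.5 kmol/h.
Outlet (n = n₀ + ν ξ):
  CO: 511 − 1(416.5) = 94.54
  O₂: 324.5 − 0.5(416.5) = 116.3
  CO₂: 0 + 1(416.5) = 416.5
Total out = 627.3 kmol/h; y_CO₂ = 416.5 / 627.3 = 0.664.

0.664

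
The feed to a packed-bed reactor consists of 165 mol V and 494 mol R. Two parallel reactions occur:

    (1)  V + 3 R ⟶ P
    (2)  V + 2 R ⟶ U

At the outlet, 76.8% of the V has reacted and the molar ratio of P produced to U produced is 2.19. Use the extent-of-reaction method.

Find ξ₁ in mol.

ξ₁ = 87 mol

Conversion of V: V consumed = 0.768 × 165 = 126.7 mol = 1ξ₁ + 1ξ₂.
Selectivity: 1ξ₁ / (1ξ₂) = 2.19 → ξ₁ = 2.19 ξ₂.
Substitute: (1·2.19 + 1) ξ₂ = 126.7 → ξ₂ = 39.72 mol, ξ₁ = 87 mol.
Outlet amounts (n = n₀ + Σ ν·ξ):
  V: 165 − 1(87) − 1(39.72) = 38.28
  R: 494 − 3(87) − 2(39.72) = 153.6
  P: 0 + 1(87) = 87
  U: 0 + 1(39.72) = 39.72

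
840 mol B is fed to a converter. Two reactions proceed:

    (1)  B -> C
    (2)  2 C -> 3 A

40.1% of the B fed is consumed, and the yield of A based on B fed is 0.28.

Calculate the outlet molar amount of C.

180 mol

Conversion of B: B consumed = 1ξ₁ = 0.401 × 840 → ξ₁ = 336.8 mol.
Yield of A: 3ξ₂ / 840 = 0.28 → ξ₂ = 78.4 mol.
Outlet amounts (n = n₀ + Σ ν·ξ):
  B: 840 − 1(336.8) = 503.2
  C: 0 + 1(336.8) − 2(78.4) = 180
  A: 0 + 3(78.4) = 235.2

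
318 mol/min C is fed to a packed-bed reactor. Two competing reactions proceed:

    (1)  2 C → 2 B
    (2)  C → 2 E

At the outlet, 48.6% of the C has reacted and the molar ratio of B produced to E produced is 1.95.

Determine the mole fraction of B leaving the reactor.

Conversion of C: C consumed = 0.486 × 318 = 154.5 mol/min = 2ξ₁ + 1ξ₂.
Selectivity: 2ξ₁ / (2ξ₂) = 1.95 → ξ₁ = 1.95 ξ₂.
Substitute: (2·1.95 + 1) ξ₂ = 154.5 → ξ₂ = 31.54 mol/min, ξ₁ = 61.5 mol/min.
Outlet amounts (n = n₀ + Σ ν·ξ):
  C: 318 − 2(61.5) − 1(31.54) = 163.5
  B: 0 + 2(61.5) = 123
  E: 0 + 2(31.54) = 63.08
Total out = 349.5 mol/min; y_B = 123 / 349.5 = 0.3519.

0.352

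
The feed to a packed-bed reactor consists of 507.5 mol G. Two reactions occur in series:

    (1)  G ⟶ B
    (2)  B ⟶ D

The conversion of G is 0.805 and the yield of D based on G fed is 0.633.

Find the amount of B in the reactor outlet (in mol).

87.3 mol

Conversion of G: G consumed = 1ξ₁ = 0.805 × 507.5 → ξ₁ = 408.5 mol.
Yield of D: 1ξ₂ / 507.5 = 0.633 → ξ₂ = 321.2 mol.
Outlet amounts (n = n₀ + Σ ν·ξ):
  G: 507.5 − 1(408.5) = 98.96
  B: 0 + 1(408.5) − 1(321.2) = 87.29
  D: 0 + 1(321.2) = 321.2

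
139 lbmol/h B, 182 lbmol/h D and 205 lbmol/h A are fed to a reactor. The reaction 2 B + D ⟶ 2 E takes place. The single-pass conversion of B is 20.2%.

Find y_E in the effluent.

0.0548

B reacted = 0.202 × 139 = 28.08 lbmol/h; ν_B = −2, so ξ = 28.08/2 = 14.04 lbmol/h.
Outlet amounts (n = n₀ + ν ξ):
  B: 139 − 2(14.04) = 110.9
  D: 182 − 1(14.04) = 168
  E: 0 + 2(14.04) = 28.08
  A: 205 (inert)
Total out = 512 lbmol/h; y_E = 28.08 / 512 = 0.05484.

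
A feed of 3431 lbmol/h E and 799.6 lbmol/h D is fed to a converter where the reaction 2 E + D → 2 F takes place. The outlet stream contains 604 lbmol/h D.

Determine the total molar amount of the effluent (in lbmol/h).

4040 lbmol/h

For D: n = n₀ − 1ξ → 604 = 799.6 − 1ξ, giving ξ = 195.6 lbmol/h.
Outlet amounts (n = n₀ + ν ξ):
  E: 3431 − 2(195.6) = 3040
  D: 799.6 − 1(195.6) = 604
  F: 0 + 2(195.6) = 391.2
Total out = 3040 + 604 + 391.2 = 4035 lbmol/h.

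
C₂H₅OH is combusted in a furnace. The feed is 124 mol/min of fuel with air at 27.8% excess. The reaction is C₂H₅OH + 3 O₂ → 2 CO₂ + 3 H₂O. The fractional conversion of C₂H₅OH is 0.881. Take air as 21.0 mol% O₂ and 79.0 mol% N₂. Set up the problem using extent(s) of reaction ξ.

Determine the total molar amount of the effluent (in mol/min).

2500 mol/min

Stoichiometric O₂ = 3 × 124 = 372 mol/min; O₂ fed = 372 × 1.278 = 475.4 mol/min.
N₂ fed = 475.4 × 79/21 = 1788 mol/min.
Fuel reacted = 0.881 × 124 → ξ = 109.2 mol/min.
Outlet (n = n₀ + ν ξ):
  C₂H₅OH: 124 − 1(109.2) = 14.76
  O₂: 475.4 − 3(109.2) = 147.7
  N₂: 1788 (inert)
  CO₂: 0 + 2(109.2) = 218.5
  H₂O: 0 + 3(109.2) = 327.7
Total out = 14.76 + 147.7 + 1788 + 218.5 + 327.7 = 2497 mol/min.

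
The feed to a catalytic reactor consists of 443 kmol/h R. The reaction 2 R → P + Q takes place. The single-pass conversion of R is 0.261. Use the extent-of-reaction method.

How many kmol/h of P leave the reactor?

R reacted = 0.261 × 443 = 115.6 kmol/h; ν_R = −2, so ξ = 115.6/2 = 57.81 kmol/h.
Outlet amounts (n = n₀ + ν ξ):
  R: 443 − 2(57.81) = 327.4
  P: 0 + 1(57.81) = 57.81
  Q: 0 + 1(57.81) = 57.81

57.8 kmol/h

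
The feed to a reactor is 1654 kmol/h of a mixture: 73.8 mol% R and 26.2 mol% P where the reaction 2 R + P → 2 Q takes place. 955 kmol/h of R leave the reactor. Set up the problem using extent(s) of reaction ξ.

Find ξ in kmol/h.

For R: n = n₀ − 2ξ → 955 = 1221 − 2ξ, giving ξ = 132.8 kmol/h.
Outlet amounts (n = n₀ + ν ξ):
  R: 1221 − 2(132.8) = 955
  P: 433.3 − 1(132.8) = 300.5
  Q: 0 + 2(132.8) = 265.7

ξ = 133 kmol/h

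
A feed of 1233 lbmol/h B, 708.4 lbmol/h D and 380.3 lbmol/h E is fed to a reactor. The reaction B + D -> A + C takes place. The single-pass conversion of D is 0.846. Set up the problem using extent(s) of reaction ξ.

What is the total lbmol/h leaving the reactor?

2320 lbmol/h

D reacted = 0.846 × 708.4 = 599.3 lbmol/h; ν_D = −1, so ξ = 599.3/1 = 599.3 lbmol/h.
Outlet amounts (n = n₀ + ν ξ):
  B: 1233 − 1(599.3) = 633.7
  D: 708.4 − 1(599.3) = 109.1
  A: 0 + 1(599.3) = 599.3
  C: 0 + 1(599.3) = 599.3
  E: 380.3 (inert)
Total out = 633.7 + 109.1 + 599.3 + 599.3 + 380.3 = 2322 lbmol/h.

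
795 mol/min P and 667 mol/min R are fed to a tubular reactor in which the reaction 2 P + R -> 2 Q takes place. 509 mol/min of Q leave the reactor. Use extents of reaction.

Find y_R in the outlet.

For Q: n = n₀ + 2ξ → 509 = 0 + 2ξ, giving ξ = 254.5 mol/min.
Outlet amounts (n = n₀ + ν ξ):
  P: 795 − 2(254.5) = 286
  R: 667 − 1(254.5) = 412.5
  Q: 0 + 2(254.5) = 509
Total out = 1208 mol/min; y_R = 412.5 / 1208 = 0.3416.

0.342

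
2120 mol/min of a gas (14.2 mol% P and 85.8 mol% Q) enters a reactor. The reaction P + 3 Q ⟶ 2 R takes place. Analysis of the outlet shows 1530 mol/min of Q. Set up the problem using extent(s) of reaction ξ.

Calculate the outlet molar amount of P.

For Q: n = n₀ − 3ξ → 1530 = 1819 − 3ξ, giving ξ = 96.32 mol/min.
Outlet amounts (n = n₀ + ν ξ):
  P: 301 − 1(96.32) = 204.7
  Q: 1819 − 3(96.32) = 1530
  R: 0 + 2(96.32) = 192.6

205 mol/min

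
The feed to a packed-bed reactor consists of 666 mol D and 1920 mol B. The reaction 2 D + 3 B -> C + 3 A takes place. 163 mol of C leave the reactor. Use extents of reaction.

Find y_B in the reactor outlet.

0.591

For C: n = n₀ + 1ξ → 163 = 0 + 1ξ, giving ξ = 163 mol.
Outlet amounts (n = n₀ + ν ξ):
  D: 666 − 2(163) = 340
  B: 1920 − 3(163) = 1431
  C: 0 + 1(163) = 163
  A: 0 + 3(163) = 489
Total out = 2423 mol; y_B = 1431 / 2423 = 0.5906.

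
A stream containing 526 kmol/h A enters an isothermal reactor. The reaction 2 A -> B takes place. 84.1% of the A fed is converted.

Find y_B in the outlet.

0.726

A reacted = 0.841 × 526 = 442.4 kmol/h; ν_A = −2, so ξ = 442.4/2 = 221.2 kmol/h.
Outlet amounts (n = n₀ + ν ξ):
  A: 526 − 2(221.2) = 83.63
  B: 0 + 1(221.2) = 221.2
Total out = 304.8 kmol/h; y_B = 221.2 / 304.8 = 0.7256.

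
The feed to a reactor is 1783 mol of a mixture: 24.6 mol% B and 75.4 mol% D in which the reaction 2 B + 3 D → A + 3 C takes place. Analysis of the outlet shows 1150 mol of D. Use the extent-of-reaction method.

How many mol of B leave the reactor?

For D: n = n₀ − 3ξ → 1150 = 1344 − 3ξ, giving ξ = 64.79 mol.
Outlet amounts (n = n₀ + ν ξ):
  B: 438.6 − 2(64.79) = 309
  D: 1344 − 3(64.79) = 1150
  A: 0 + 1(64.79) = 64.79
  C: 0 + 3(64.79) = 194.4

309 mol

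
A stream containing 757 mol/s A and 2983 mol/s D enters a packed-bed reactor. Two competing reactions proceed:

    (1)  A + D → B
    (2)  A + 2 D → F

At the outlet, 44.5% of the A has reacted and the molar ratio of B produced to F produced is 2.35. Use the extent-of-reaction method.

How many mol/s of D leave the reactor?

2550 mol/s

Conversion of A: A consumed = 0.445 × 757 = 336.9 mol/s = 1ξ₁ + 1ξ₂.
Selectivity: 1ξ₁ / (1ξ₂) = 2.35 → ξ₁ = 2.35 ξ₂.
Substitute: (1·2.35 + 1) ξ₂ = 336.9 → ξ₂ = 100.6 mol/s, ξ₁ = 236.3 mol/s.
Outlet amounts (n = n₀ + Σ ν·ξ):
  A: 757 − 1(236.3) − 1(100.6) = 420.1
  D: 2983 − 1(236.3) − 2(100.6) = 2546
  B: 0 + 1(236.3) = 236.3
  F: 0 + 1(100.6) = 100.6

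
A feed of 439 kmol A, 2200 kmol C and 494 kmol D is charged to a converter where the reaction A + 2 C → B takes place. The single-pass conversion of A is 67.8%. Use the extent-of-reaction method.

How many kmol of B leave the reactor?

A reacted = 0.678 × 439 = 297.6 kmol; ν_A = −1, so ξ = 297.6/1 = 297.6 kmol.
Outlet amounts (n = n₀ + ν ξ):
  A: 439 − 1(297.6) = 141.4
  C: 2200 − 2(297.6) = 1605
  B: 0 + 1(297.6) = 297.6
  D: 494 (inert)

298 kmol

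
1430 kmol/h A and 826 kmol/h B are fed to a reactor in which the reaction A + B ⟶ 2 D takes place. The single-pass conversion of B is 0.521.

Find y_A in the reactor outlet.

B reacted = 0.521 × 826 = 430.3 kmol/h; ν_B = −1, so ξ = 430.3/1 = 430.3 kmol/h.
Outlet amounts (n = n₀ + ν ξ):
  A: 1430 − 1(430.3) = 999.7
  B: 826 − 1(430.3) = 395.7
  D: 0 + 2(430.3) = 860.7
Total out = 2256 kmol/h; y_A = 999.7 / 2256 = 0.4431.

0.443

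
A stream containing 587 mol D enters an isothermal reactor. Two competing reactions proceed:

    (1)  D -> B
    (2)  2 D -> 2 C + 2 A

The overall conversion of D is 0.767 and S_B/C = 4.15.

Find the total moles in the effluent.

674 mol

Conversion of D: D consumed = 0.767 × 587 = 450.2 mol = 1ξ₁ + 2ξ₂.
Selectivity: 1ξ₁ / (2ξ₂) = 4.15 → ξ₁ = 8.3 ξ₂.
Substitute: (1·8.3 + 2) ξ₂ = 450.2 → ξ₂ = 43.71 mol, ξ₁ = 362.8 mol.
Outlet amounts (n = n₀ + Σ ν·ξ):
  D: 587 − 1(362.8) − 2(43.71) = 136.8
  B: 0 + 1(362.8) = 362.8
  C: 0 + 2(43.71) = 87.42
  A: 0 + 2(43.71) = 87.42
Total out = 136.8 + 362.8 + 87.42 + 87.42 = 674.4 mol.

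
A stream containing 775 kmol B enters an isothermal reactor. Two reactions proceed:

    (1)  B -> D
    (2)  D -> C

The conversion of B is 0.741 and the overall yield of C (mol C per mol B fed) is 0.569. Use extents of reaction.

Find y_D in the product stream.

Conversion of B: B consumed = 1ξ₁ = 0.741 × 775 → ξ₁ = 574.3 kmol.
Yield of C: 1ξ₂ / 775 = 0.569 → ξ₂ = 441 kmol.
Outlet amounts (n = n₀ + Σ ν·ξ):
  B: 775 − 1(574.3) = 200.7
  D: 0 + 1(574.3) − 1(441) = 133.3
  C: 0 + 1(441) = 441
Total out = 775 kmol; y_D = 133.3 / 775 = 0.172.

0.172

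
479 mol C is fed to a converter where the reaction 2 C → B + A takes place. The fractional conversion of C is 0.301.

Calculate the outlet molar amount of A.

C reacted = 0.301 × 479 = 144.2 mol; ν_C = −2, so ξ = 144.2/2 = 72.09 mol.
Outlet amounts (n = n₀ + ν ξ):
  C: 479 − 2(72.09) = 334.8
  B: 0 + 1(72.09) = 72.09
  A: 0 + 1(72.09) = 72.09

72.1 mol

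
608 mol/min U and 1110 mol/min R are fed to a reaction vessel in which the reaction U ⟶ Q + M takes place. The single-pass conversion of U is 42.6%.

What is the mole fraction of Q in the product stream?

0.131

U reacted = 0.426 × 608 = 259 mol/min; ν_U = −1, so ξ = 259/1 = 259 mol/min.
Outlet amounts (n = n₀ + ν ξ):
  U: 608 − 1(259) = 349
  Q: 0 + 1(259) = 259
  M: 0 + 1(259) = 259
  R: 1110 (inert)
Total out = 1977 mol/min; y_Q = 259 / 1977 = 0.131.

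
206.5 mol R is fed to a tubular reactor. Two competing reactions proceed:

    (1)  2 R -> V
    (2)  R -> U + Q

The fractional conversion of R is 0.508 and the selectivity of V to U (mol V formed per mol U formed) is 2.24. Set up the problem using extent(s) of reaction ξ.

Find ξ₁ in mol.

ξ₁ = 42.9 mol

Conversion of R: R consumed = 0.508 × 206.5 = 104.9 mol = 2ξ₁ + 1ξ₂.
Selectivity: 1ξ₁ / (1ξ₂) = 2.24 → ξ₁ = 2.24 ξ₂.
Substitute: (2·2.24 + 1) ξ₂ = 104.9 → ξ₂ = 19.14 mol, ξ₁ = 42.88 mol.
Outlet amounts (n = n₀ + Σ ν·ξ):
  R: 206.5 − 2(42.88) − 1(19.14) = 101.6
  V: 0 + 1(42.88) = 42.88
  U: 0 + 1(19.14) = 19.14
  Q: 0 + 1(19.14) = 19.14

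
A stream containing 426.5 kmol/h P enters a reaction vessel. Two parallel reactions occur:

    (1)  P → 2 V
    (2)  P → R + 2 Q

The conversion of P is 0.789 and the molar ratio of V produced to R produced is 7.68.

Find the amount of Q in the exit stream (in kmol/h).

Conversion of P: P consumed = 0.789 × 426.5 = 336.5 kmol/h = 1ξ₁ + 1ξ₂.
Selectivity: 2ξ₁ / (1ξ₂) = 7.68 → ξ₁ = 3.84 ξ₂.
Substitute: (1·3.84 + 1) ξ₂ = 336.5 → ξ₂ = 69.53 kmol/h, ξ₁ = 267 kmol/h.
Outlet amounts (n = n₀ + Σ ν·ξ):
  P: 426.5 − 1(267) − 1(69.53) = 89.99
  V: 0 + 2(267) = 534
  R: 0 + 1(69.53) = 69.53
  Q: 0 + 2(69.53) = 139.1

139 kmol/h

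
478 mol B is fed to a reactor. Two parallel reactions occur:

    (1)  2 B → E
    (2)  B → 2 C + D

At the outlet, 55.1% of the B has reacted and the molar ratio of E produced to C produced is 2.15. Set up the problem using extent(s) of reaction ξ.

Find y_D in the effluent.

0.0661

Conversion of B: B consumed = 0.551 × 478 = 263.4 mol = 2ξ₁ + 1ξ₂.
Selectivity: 1ξ₁ / (2ξ₂) = 2.15 → ξ₁ = 4.3 ξ₂.
Substitute: (2·4.3 + 1) ξ₂ = 263.4 → ξ₂ = 27.44 mol, ξ₁ = 118 mol.
Outlet amounts (n = n₀ + Σ ν·ξ):
  B: 478 − 2(118) − 1(27.44) = 214.6
  E: 0 + 1(118) = 118
  C: 0 + 2(27.44) = 54.87
  D: 0 + 1(27.44) = 27.44
Total out = 414.9 mol; y_D = 27.44 / 414.9 = 0.06613.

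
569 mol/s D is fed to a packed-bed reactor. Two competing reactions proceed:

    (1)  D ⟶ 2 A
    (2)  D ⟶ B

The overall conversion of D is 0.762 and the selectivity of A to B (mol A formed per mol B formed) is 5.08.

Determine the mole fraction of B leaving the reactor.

Conversion of D: D consumed = 0.762 × 569 = 433.6 mol/s = 1ξ₁ + 1ξ₂.
Selectivity: 2ξ₁ / (1ξ₂) = 5.08 → ξ₁ = 2.54 ξ₂.
Substitute: (1·2.54 + 1) ξ₂ = 433.6 → ξ₂ = 122.5 mol/s, ξ₁ = 311.1 mol/s.
Outlet amounts (n = n₀ + Σ ν·ξ):
  D: 569 − 1(311.1) − 1(122.5) = 135.4
  A: 0 + 2(311.1) = 622.2
  B: 0 + 1(122.5) = 122.5
Total out = 880.1 mol/s; y_B = 122.5 / 880.1 = 0.1392.

0.139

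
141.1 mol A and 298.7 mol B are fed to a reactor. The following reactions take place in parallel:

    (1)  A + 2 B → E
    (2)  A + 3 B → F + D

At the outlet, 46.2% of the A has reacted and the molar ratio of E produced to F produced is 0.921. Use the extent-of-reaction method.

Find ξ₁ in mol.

ξ₁ = 31.3 mol

Conversion of A: A consumed = 0.462 × 141.1 = 65.19 mol = 1ξ₁ + 1ξ₂.
Selectivity: 1ξ₁ / (1ξ₂) = 0.921 → ξ₁ = 0.921 ξ₂.
Substitute: (1·0.921 + 1) ξ₂ = 65.19 → ξ₂ = 33.93 mol, ξ₁ = 31.25 mol.
Outlet amounts (n = n₀ + Σ ν·ξ):
  A: 141.1 − 1(31.25) − 1(33.93) = 75.91
  B: 298.7 − 2(31.25) − 3(33.93) = 134.4
  E: 0 + 1(31.25) = 31.25
  F: 0 + 1(33.93) = 33.93
  D: 0 + 1(33.93) = 33.93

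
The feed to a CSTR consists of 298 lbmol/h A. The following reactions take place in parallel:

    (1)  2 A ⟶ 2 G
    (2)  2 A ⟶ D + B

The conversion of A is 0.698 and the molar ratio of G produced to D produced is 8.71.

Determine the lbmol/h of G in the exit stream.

Conversion of A: A consumed = 0.698 × 298 = 208 lbmol/h = 2ξ₁ + 2ξ₂.
Selectivity: 2ξ₁ / (1ξ₂) = 8.71 → ξ₁ = 4.355 ξ₂.
Substitute: (2·4.355 + 2) ξ₂ = 208 → ξ₂ = 19.42 lbmol/h, ξ₁ = 84.58 lbmol/h.
Outlet amounts (n = n₀ + Σ ν·ξ):
  A: 298 − 2(84.58) − 2(19.42) = 90
  G: 0 + 2(84.58) = 169.2
  D: 0 + 1(19.42) = 19.42
  B: 0 + 1(19.42) = 19.42

169 lbmol/h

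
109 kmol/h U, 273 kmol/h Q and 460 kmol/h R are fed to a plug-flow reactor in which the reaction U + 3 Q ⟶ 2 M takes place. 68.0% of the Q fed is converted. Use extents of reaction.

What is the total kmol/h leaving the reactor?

718 kmol/h

Q reacted = 0.68 × 273 = 185.6 kmol/h; ν_Q = −3, so ξ = 185.6/3 = 61.88 kmol/h.
Outlet amounts (n = n₀ + ν ξ):
  U: 109 − 1(61.88) = 47.12
  Q: 273 − 3(61.88) = 87.36
  M: 0 + 2(61.88) = 123.8
  R: 460 (inert)
Total out = 47.12 + 87.36 + 123.8 + 460 = 718.2 kmol/h.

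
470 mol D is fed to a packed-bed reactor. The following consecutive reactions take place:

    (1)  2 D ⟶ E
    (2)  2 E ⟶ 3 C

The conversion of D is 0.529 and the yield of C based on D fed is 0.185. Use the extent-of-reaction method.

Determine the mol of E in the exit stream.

66.3 mol

Conversion of D: D consumed = 2ξ₁ = 0.529 × 470 → ξ₁ = 124.3 mol.
Yield of C: 3ξ₂ / 470 = 0.185 → ξ₂ = 28.98 mol.
Outlet amounts (n = n₀ + Σ ν·ξ):
  D: 470 − 2(124.3) = 221.4
  E: 0 + 1(124.3) − 2(28.98) = 66.35
  C: 0 + 3(28.98) = 86.95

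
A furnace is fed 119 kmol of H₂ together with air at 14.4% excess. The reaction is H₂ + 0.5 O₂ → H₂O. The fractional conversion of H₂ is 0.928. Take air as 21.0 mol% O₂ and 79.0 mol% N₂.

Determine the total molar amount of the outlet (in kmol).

Stoichiometric O₂ = 0.5 × 119 = 59.5 kmol; O₂ fed = 59.5 × 1.144 = 68.07 kmol.
N₂ fed = 68.07 × 79/21 = 256.1 kmol.
Fuel reacted = 0.928 × 119 → ξ = 110.4 kmol.
Outlet (n = n₀ + ν ξ):
  H₂: 119 − 1(110.4) = 8.568
  O₂: 68.07 − 0.5(110.4) = 12.85
  N₂: 256.1 (inert)
  H₂O: 0 + 1(110.4) = 110.4
Total out = 8.568 + 12.85 + 256.1 + 110.4 = 387.9 kmol.

388 kmol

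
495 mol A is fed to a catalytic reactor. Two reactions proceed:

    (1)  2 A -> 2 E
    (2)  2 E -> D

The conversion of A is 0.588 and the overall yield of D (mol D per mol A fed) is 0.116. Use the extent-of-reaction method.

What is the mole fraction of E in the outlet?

0.403

Conversion of A: A consumed = 2ξ₁ = 0.588 × 495 → ξ₁ = 145.5 mol.
Yield of D: 1ξ₂ / 495 = 0.116 → ξ₂ = 57.42 mol.
Outlet amounts (n = n₀ + Σ ν·ξ):
  A: 495 − 2(145.5) = 203.9
  E: 0 + 2(145.5) − 2(57.42) = 176.2
  D: 0 + 1(57.42) = 57.42
Total out = 437.6 mol; y_E = 176.2 / 437.6 = 0.4027.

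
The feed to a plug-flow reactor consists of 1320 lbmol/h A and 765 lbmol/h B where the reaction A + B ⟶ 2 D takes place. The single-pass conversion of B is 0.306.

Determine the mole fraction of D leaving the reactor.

B reacted = 0.306 × 765 = 234.1 lbmol/h; ν_B = −1, so ξ = 234.1/1 = 234.1 lbmol/h.
Outlet amounts (n = n₀ + ν ξ):
  A: 1320 − 1(234.1) = 1086
  B: 765 − 1(234.1) = 530.9
  D: 0 + 2(234.1) = 468.2
Total out = 2085 lbmol/h; y_D = 468.2 / 2085 = 0.2245.

0.225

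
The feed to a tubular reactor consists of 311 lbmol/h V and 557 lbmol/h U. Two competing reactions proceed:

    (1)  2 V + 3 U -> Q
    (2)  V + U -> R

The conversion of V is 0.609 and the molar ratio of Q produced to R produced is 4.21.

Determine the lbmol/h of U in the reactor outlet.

283 lbmol/h

Conversion of V: V consumed = 0.609 × 311 = 189.4 lbmol/h = 2ξ₁ + 1ξ₂.
Selectivity: 1ξ₁ / (1ξ₂) = 4.21 → ξ₁ = 4.21 ξ₂.
Substitute: (2·4.21 + 1) ξ₂ = 189.4 → ξ₂ = 20.11 lbmol/h, ξ₁ = 84.65 lbmol/h.
Outlet amounts (n = n₀ + Σ ν·ξ):
  V: 311 − 2(84.65) − 1(20.11) = 121.6
  U: 557 − 3(84.65) − 1(20.11) = 283
  Q: 0 + 1(84.65) = 84.65
  R: 0 + 1(20.11) = 20.11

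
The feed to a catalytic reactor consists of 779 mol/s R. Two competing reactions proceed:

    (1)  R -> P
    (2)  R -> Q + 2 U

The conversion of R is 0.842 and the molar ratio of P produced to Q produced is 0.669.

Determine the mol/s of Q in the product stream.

393 mol/s

Conversion of R: R consumed = 0.842 × 779 = 655.9 mol/s = 1ξ₁ + 1ξ₂.
Selectivity: 1ξ₁ / (1ξ₂) = 0.669 → ξ₁ = 0.669 ξ₂.
Substitute: (1·0.669 + 1) ξ₂ = 655.9 → ξ₂ = 393 mol/s, ξ₁ = 262.9 mol/s.
Outlet amounts (n = n₀ + Σ ν·ξ):
  R: 779 − 1(262.9) − 1(393) = 123.1
  P: 0 + 1(262.9) = 262.9
  Q: 0 + 1(393) = 393
  U: 0 + 2(393) = 786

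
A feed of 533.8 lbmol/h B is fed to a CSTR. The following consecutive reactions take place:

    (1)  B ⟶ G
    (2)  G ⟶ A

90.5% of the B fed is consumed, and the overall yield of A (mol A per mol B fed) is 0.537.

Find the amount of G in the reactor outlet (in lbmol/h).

Conversion of B: B consumed = 1ξ₁ = 0.905 × 533.8 → ξ₁ = 483.1 lbmol/h.
Yield of A: 1ξ₂ / 533.8 = 0.537 → ξ₂ = 286.7 lbmol/h.
Outlet amounts (n = n₀ + Σ ν·ξ):
  B: 533.8 − 1(483.1) = 50.71
  G: 0 + 1(483.1) − 1(286.7) = 196.4
  A: 0 + 1(286.7) = 286.7

196 lbmol/h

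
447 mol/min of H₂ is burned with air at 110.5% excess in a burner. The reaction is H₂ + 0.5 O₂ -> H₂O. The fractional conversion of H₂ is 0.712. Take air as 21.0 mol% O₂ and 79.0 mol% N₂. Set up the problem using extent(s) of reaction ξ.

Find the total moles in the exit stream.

2530 mol/min

Stoichiometric O₂ = 0.5 × 447 = 223.5 mol/min; O₂ fed = 223.5 × 2.105 = 470.5 mol/min.
N₂ fed = 470.5 × 79/21 = 1770 mol/min.
Fuel reacted = 0.712 × 447 → ξ = 318.3 mol/min.
Outlet (n = n₀ + ν ξ):
  H₂: 447 − 1(318.3) = 128.7
  O₂: 470.5 − 0.5(318.3) = 311.3
  N₂: 1770 (inert)
  H₂O: 0 + 1(318.3) = 318.3
Total out = 128.7 + 311.3 + 1770 + 318.3 = 2528 mol/min.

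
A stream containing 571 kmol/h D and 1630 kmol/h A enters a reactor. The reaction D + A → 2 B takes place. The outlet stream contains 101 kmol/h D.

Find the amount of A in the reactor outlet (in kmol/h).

1160 kmol/h

For D: n = n₀ − 1ξ → 101 = 571 − 1ξ, giving ξ = 470 kmol/h.
Outlet amounts (n = n₀ + ν ξ):
  D: 571 − 1(470) = 101
  A: 1630 − 1(470) = 1160
  B: 0 + 2(470) = 940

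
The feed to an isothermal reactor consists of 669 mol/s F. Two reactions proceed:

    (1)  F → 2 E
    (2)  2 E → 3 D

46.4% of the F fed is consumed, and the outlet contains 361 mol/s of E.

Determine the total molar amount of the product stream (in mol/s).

Conversion of F: F consumed = 1ξ₁ = 0.464 × 669 → ξ₁ = 310.4 mol/s.
E balance: n_E = 0 + 2ξ₁ − 2ξ₂ = 361 → ξ₂ = (2·310.4 − 361)/2 = 129.9 mol/s.
Outlet amounts (n = n₀ + Σ ν·ξ):
  F: 669 − 1(310.4) = 358.6
  E: 0 + 2(310.4) − 2(129.9) = 361
  D: 0 + 3(129.9) = 389.7
Total out = 358.6 + 361 + 389.7 = 1109 mol/s.

1110 mol/s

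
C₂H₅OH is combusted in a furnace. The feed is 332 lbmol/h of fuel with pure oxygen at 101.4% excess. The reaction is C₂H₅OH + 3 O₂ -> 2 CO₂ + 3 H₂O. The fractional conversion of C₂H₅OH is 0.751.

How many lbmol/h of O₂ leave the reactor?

Stoichiometric O₂ = 3 × 332 = 996 lbmol/h; O₂ fed = 996 × 2.014 = 2006 lbmol/h.
Fuel reacted = 0.751 × 332 → ξ = 249.3 lbmol/h.
Outlet (n = n₀ + ν ξ):
  C₂H₅OH: 332 − 1(249.3) = 82.67
  O₂: 2006 − 3(249.3) = 1258
  CO₂: 0 + 2(249.3) = 498.7
  H₂O: 0 + 3(249.3) = 748

1260 lbmol/h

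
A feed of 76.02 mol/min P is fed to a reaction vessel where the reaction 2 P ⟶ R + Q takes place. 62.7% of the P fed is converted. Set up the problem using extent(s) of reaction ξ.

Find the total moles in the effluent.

76 mol/min

P reacted = 0.627 × 76.02 = 47.66 mol/min; ν_P = −2, so ξ = 47.66/2 = 23.83 mol/min.
Outlet amounts (n = n₀ + ν ξ):
  P: 76.02 − 2(23.83) = 28.36
  R: 0 + 1(23.83) = 23.83
  Q: 0 + 1(23.83) = 23.83
Total out = 28.36 + 23.83 + 23.83 = 76.02 mol/min.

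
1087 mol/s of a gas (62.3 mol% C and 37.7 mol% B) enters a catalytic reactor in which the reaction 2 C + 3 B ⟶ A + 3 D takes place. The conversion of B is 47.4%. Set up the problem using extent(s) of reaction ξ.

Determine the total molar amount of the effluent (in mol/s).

1020 mol/s

B reacted = 0.474 × 409.8 = 194.2 mol/s; ν_B = −3, so ξ = 194.2/3 = 64.75 mol/s.
Outlet amounts (n = n₀ + ν ξ):
  C: 677.2 − 2(64.75) = 547.7
  B: 409.8 − 3(64.75) = 215.6
  A: 0 + 1(64.75) = 64.75
  D: 0 + 3(64.75) = 194.2
Total out = 547.7 + 215.6 + 64.75 + 194.2 = 1022 mol/s.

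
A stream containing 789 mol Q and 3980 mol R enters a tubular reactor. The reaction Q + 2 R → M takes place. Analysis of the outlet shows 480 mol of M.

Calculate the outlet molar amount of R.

3020 mol

For M: n = n₀ + 1ξ → 480 = 0 + 1ξ, giving ξ = 480 mol.
Outlet amounts (n = n₀ + ν ξ):
  Q: 789 − 1(480) = 309
  R: 3980 − 2(480) = 3020
  M: 0 + 1(480) = 480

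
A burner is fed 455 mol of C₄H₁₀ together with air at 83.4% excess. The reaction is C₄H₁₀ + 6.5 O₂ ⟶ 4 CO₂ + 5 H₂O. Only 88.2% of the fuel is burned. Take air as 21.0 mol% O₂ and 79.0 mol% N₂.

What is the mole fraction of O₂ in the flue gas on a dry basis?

Stoichiometric O₂ = 6.5 × 455 = 2958 mol; O₂ fed = 2958 × 1.834 = 5424 mol.
N₂ fed = 5424 × 79/21 = 20400 mol.
Fuel reacted = 0.882 × 455 → ξ = 401.3 mol.
Outlet (n = n₀ + ν ξ):
  C₄H₁₀: 455 − 1(401.3) = 53.69
  O₂: 5424 − 6.5(401.3) = 2816
  N₂: 20400 (inert)
  CO₂: 0 + 4(401.3) = 1605
  H₂O: 0 + 5(401.3) = 2007
Dry total = 24880 mol; y_O₂ (dry) = 2816 / 24880 = 0.1132.

0.113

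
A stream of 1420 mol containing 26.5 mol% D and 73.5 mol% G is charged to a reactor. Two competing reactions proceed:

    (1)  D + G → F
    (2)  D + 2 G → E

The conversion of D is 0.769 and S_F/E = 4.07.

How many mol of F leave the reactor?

232 mol

Conversion of D: D consumed = 0.769 × 376.3 = 289.4 mol = 1ξ₁ + 1ξ₂.
Selectivity: 1ξ₁ / (1ξ₂) = 4.07 → ξ₁ = 4.07 ξ₂.
Substitute: (1·4.07 + 1) ξ₂ = 289.4 → ξ₂ = 57.08 mol, ξ₁ = 232.3 mol.
Outlet amounts (n = n₀ + Σ ν·ξ):
  D: 376.3 − 1(232.3) − 1(57.08) = 86.93
  G: 1044 − 1(232.3) − 2(57.08) = 697.2
  F: 0 + 1(232.3) = 232.3
  E: 0 + 1(57.08) = 57.08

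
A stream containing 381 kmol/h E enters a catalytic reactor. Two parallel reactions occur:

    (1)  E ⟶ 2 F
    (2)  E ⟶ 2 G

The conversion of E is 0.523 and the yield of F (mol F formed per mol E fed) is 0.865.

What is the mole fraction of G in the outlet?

0.119

Yield of F: 2ξ₁ / 381 = 0.865 → ξ₁ = 164.8 kmol/h.
Conversion of E: 1ξ₁ + 1ξ₂ = 0.523 × 381 = 199.3 → ξ₂ = 34.48 kmol/h.
Outlet amounts (n = n₀ + Σ ν·ξ):
  E: 381 − 1(164.8) − 1(34.48) = 181.7
  F: 0 + 2(164.8) = 329.6
  G: 0 + 2(34.48) = 68.96
Total out = 580.3 kmol/h; y_G = 68.96 / 580.3 = 0.1188.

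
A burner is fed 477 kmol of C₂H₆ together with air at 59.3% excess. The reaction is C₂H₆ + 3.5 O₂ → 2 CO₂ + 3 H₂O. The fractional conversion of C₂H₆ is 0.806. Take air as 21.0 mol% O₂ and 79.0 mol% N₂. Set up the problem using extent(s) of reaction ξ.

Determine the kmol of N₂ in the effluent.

Stoichiometric O₂ = 3.5 × 477 = 1670 kmol; O₂ fed = 1670 × 1.593 = 2660 kmol.
N₂ fed = 2660 × 79/21 = 10000 kmol.
Fuel reacted = 0.806 × 477 → ξ = 384.5 kmol.
Outlet (n = n₀ + ν ξ):
  C₂H₆: 477 − 1(384.5) = 92.54
  O₂: 2660 − 3.5(384.5) = 1314
  N₂: 10000 (inert)
  CO₂: 0 + 2(384.5) = 768.9
  H₂O: 0 + 3(384.5) = 1153

10000 kmol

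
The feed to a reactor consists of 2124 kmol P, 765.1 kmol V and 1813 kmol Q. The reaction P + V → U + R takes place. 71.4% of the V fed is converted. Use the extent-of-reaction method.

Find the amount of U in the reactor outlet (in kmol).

V reacted = 0.714 × 765.1 = 546.3 kmol; ν_V = −1, so ξ = 546.3/1 = 546.3 kmol.
Outlet amounts (n = n₀ + ν ξ):
  P: 2124 − 1(546.3) = 1578
  V: 765.1 − 1(546.3) = 218.8
  U: 0 + 1(546.3) = 546.3
  R: 0 + 1(546.3) = 546.3
  Q: 1813 (inert)

546 kmol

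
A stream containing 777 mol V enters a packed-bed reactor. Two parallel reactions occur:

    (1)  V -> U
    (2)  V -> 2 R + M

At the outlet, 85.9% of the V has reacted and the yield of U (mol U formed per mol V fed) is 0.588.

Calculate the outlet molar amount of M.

Yield of U: 1ξ₁ / 777 = 0.588 → ξ₁ = 456.9 mol.
Conversion of V: 1ξ₁ + 1ξ₂ = 0.859 × 777 = 667.4 → ξ₂ = 210.6 mol.
Outlet amounts (n = n₀ + Σ ν·ξ):
  V: 777 − 1(456.9) − 1(210.6) = 109.6
  U: 0 + 1(456.9) = 456.9
  R: 0 + 2(210.6) = 421.1
  M: 0 + 1(210.6) = 210.6

211 mol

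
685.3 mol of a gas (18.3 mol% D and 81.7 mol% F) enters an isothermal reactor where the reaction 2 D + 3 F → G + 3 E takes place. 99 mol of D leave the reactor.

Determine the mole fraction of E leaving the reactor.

For D: n = n₀ − 2ξ → 99 = 125.4 − 2ξ, giving ξ = 13.2 mol.
Outlet amounts (n = n₀ + ν ξ):
  D: 125.4 − 2(13.2) = 99
  F: 559.9 − 3(13.2) = 520.3
  G: 0 + 1(13.2) = 13.2
  E: 0 + 3(13.2) = 39.61
Total out = 672.1 mol; y_E = 39.61 / 672.1 = 0.05894.

0.0589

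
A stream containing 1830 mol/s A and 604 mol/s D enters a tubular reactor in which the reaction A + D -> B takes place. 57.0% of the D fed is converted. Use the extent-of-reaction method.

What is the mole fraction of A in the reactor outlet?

D reacted = 0.57 × 604 = 344.3 mol/s; ν_D = −1, so ξ = 344.3/1 = 344.3 mol/s.
Outlet amounts (n = n₀ + ν ξ):
  A: 1830 − 1(344.3) = 1486
  D: 604 − 1(344.3) = 259.7
  B: 0 + 1(344.3) = 344.3
Total out = 2090 mol/s; y_A = 1486 / 2090 = 0.711.

0.711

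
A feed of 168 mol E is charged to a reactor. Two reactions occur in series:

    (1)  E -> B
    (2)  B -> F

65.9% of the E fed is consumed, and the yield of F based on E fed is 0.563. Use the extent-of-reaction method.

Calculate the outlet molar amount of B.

Conversion of E: E consumed = 1ξ₁ = 0.659 × 168 → ξ₁ = 110.7 mol.
Yield of F: 1ξ₂ / 168 = 0.563 → ξ₂ = 94.58 mol.
Outlet amounts (n = n₀ + Σ ν·ξ):
  E: 168 − 1(110.7) = 57.29
  B: 0 + 1(110.7) − 1(94.58) = 16.13
  F: 0 + 1(94.58) = 94.58

16.1 mol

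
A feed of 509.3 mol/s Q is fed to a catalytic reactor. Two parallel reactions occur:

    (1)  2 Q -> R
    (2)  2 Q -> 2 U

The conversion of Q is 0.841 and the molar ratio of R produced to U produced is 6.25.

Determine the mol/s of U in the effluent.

31.7 mol/s

Conversion of Q: Q consumed = 0.841 × 509.3 = 428.3 mol/s = 2ξ₁ + 2ξ₂.
Selectivity: 1ξ₁ / (2ξ₂) = 6.25 → ξ₁ = 12.5 ξ₂.
Substitute: (2·12.5 + 2) ξ₂ = 428.3 → ξ₂ = 15.86 mol/s, ξ₁ = 198.3 mol/s.
Outlet amounts (n = n₀ + Σ ν·ξ):
  Q: 509.3 − 2(198.3) − 2(15.86) = 80.98
  R: 0 + 1(198.3) = 198.3
  U: 0 + 2(15.86) = 31.73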